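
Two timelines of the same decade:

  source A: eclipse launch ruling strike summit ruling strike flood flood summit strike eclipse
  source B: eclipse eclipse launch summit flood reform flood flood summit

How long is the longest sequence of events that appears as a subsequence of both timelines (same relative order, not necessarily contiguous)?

One common subsequence of length 6: eclipse at source A[1]=source B[2], then launch at source A[2]=source B[3], then summit at source A[5]=source B[4], then flood at source A[8]=source B[7], then flood at source A[9]=source B[8], then summit at source A[10]=source B[9], and the DP table's final entry dp[12][9] is also 6, so no common subsequence is longer.

6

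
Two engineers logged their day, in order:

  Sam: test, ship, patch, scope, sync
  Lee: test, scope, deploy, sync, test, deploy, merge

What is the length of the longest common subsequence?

Taking test at Sam[1]=Lee[1], then scope at Sam[4]=Lee[2], then sync at Sam[5]=Lee[4] gives a common subsequence of length 3. dp[5][7] = 3 confirms this is the maximum.

3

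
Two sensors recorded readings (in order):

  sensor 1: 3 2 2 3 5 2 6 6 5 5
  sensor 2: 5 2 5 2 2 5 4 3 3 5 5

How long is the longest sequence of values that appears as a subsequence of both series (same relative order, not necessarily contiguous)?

Match 2 at sensor 1[2]=sensor 2[4] → 2 at sensor 1[3]=sensor 2[5] → 3 at sensor 1[4]=sensor 2[9] → 5 at sensor 1[9]=sensor 2[10] → 5 at sensor 1[10]=sensor 2[11] — 5 values in the same relative order in both. dp[10][11] = 5 confirms this is the maximum.

5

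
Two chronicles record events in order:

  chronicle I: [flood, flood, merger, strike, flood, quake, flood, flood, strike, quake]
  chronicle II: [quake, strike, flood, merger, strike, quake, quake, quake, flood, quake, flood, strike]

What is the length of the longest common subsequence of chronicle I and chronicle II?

7

Pick flood [2,3] → merger [3,4] → strike [4,5] → flood [5,9] → quake [6,10] → flood [8,11] → strike [9,12]; all 7 events appear in both, in order. Since dp[10][12] = 7, nothing longer is possible.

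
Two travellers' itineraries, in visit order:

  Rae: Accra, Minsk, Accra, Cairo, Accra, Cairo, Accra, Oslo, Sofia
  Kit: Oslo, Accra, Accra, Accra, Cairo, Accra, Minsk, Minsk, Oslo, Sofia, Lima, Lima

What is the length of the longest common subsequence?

Pick Accra at Rae[1]=Kit[2], Accra at Rae[3]=Kit[3], Accra at Rae[5]=Kit[4], Cairo at Rae[6]=Kit[5], Accra at Rae[7]=Kit[6], Oslo at Rae[8]=Kit[9], Sofia at Rae[9]=Kit[10]; all 7 stops appear in both, in order. dp[9][12] = 7 confirms this is the maximum.

7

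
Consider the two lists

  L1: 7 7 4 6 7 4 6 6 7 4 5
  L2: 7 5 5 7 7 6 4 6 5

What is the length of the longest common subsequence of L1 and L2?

Let dp[i][j] be the LCS length of the first i values of L1 and the first j values of L2. dp[i][j] = dp[i-1][j-1]+1 when the i-th and j-th values match, else max(dp[i-1][j], dp[i][j-1]).
    ·  7  5  5  7  7  6  4  6  5
 ·  0  0  0  0  0  0  0  0  0  0
 7  0  1  1  1  1  1  1  1  1  1
 7  0  1  1  1  2  2  2  2  2  2
 4  0  1  1  1  2  2  2  3  3  3
 6  0  1  1  1  2  2  3  3  4  4
 7  0  1  1  1  2  3  3  3  4  4
 4  0  1  1  1  2  3  3  4  4  4
 6  0  1  1  1  2  3  4  4  5  5
 6  0  1  1  1  2  3  4  4  5  5
 7  0  1  1  1  2  3  4  4  5  5
 4  0  1  1  1  2  3  4  5  5  5
 5  0  1  2  2  2  3  4  5  5  6
dp[11][9] = 6. One LCS (by backtracking along matches): 7, 7, 6, 4, 6, 5.

6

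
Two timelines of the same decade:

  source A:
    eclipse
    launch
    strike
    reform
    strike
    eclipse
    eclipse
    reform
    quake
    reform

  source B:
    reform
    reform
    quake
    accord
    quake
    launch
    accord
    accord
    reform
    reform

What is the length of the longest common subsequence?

4

Match reform (source A #4, source B #1); then reform (source A #8, source B #2); then quake (source A #9, source B #5); then reform (source A #10, source B #10) — 4 events in the same relative order in both, and the DP table's final entry dp[10][10] is also 4, so no common subsequence is longer.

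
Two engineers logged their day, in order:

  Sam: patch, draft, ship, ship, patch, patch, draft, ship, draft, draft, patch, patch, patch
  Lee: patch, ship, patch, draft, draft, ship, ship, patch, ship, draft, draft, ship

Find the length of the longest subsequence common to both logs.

8

Taking patch [1,3]; then draft [2,5]; then ship [3,6]; then ship [4,7]; then patch [6,8]; then ship [8,9]; then draft [9,10]; then draft [10,11] gives a common subsequence of length 8. dp[13][12] = 8 confirms this is the maximum.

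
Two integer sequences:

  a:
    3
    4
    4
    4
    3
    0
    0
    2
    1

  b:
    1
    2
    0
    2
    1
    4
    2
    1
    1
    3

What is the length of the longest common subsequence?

3

Taking 4 at a[4]=b[6], 2 at a[8]=b[7], 1 at a[9]=b[9] gives a common subsequence of length 3. dp[9][10] = 3 confirms this is the maximum.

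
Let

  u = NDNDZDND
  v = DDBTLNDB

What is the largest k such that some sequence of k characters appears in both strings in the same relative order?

Let dp[i][j] be the LCS length of the first i characters of u and the first j characters of v. dp[i][j] = dp[i-1][j-1]+1 when the i-th and j-th characters match, else max(dp[i-1][j], dp[i][j-1]).
    ·  D  D  B  T  L  N  D  B
 ·  0  0  0  0  0  0  0  0  0
 N  0  0  0  0  0  0  1  1  1
 D  0  1  1  1  1  1  1  2  2
 N  0  1  1  1  1  1  2  2  2
 D  0  1  2  2  2  2  2  3  3
 Z  0  1  2  2  2  2  2  3  3
 D  0  1  2  2  2  2  2  3  3
 N  0  1  2  2  2  2  3  3  3
 D  0  1  2  2  2  2  3  4  4
dp[8][8] = 4. One LCS (by backtracking along matches): DDND.

4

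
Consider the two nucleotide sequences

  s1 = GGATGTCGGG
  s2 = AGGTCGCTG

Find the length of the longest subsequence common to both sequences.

One common subsequence of length 6: G at s1[1]=s2[2] → G at s1[2]=s2[3] → T at s1[4]=s2[4] → G at s1[5]=s2[6] → T at s1[6]=s2[8] → G at s1[10]=s2[9], and the DP table's final entry dp[10][9] is also 6, so no common subsequence is longer.

6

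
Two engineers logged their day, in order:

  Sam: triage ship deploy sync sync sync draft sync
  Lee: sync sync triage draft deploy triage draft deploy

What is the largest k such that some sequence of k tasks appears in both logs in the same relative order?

3

Match triage at Sam[1]=Lee[3] → deploy at Sam[3]=Lee[5] → draft at Sam[7]=Lee[7] — 3 tasks in the same relative order in both, and the DP table's final entry dp[8][8] is also 3, so no common subsequence is longer.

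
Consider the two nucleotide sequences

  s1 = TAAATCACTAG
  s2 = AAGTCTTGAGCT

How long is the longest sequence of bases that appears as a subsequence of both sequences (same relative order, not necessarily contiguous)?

Match A [2,1], A [3,2], T [5,4], C [6,5], A [7,9], C [8,11], T [9,12] — 7 bases in the same relative order in both, and the DP table's final entry dp[11][12] is also 7, so no common subsequence is longer.

7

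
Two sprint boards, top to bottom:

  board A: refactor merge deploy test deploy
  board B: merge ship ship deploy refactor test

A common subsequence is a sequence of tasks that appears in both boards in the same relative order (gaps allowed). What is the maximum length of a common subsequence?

Pick merge at board A[2]=board B[1]; then deploy at board A[3]=board B[4]; then test at board A[4]=board B[6]; all 3 tasks appear in both, in order. The LCS DP gives dp[5][6] = 3, so this is optimal.

3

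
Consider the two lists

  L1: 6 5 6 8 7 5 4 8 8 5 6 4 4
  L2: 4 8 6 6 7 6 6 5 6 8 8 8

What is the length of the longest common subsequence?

Match 6 at L1[1]=L2[7] → 5 at L1[2]=L2[8] → 6 at L1[3]=L2[9] → 8 at L1[4]=L2[10] → 8 at L1[8]=L2[11] → 8 at L1[9]=L2[12] — 6 values in the same relative order in both. Since dp[13][12] = 6, nothing longer is possible.

6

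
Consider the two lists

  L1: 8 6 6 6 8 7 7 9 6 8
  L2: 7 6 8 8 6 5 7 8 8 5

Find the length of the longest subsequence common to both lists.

One common subsequence of length 4: 8 (L1 #1, L2 #4), then 6 (L1 #2, L2 #5), then 8 (L1 #5, L2 #8), then 8 (L1 #10, L2 #9). Since dp[10][10] = 4, nothing longer is possible.

4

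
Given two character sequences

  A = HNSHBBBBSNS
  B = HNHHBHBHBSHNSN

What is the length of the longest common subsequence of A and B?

9

Pick H at A[1]=B[1], N at A[2]=B[2], H at A[4]=B[4], B at A[5]=B[5], B at A[6]=B[7], B at A[8]=B[9], S at A[9]=B[10], N at A[10]=B[12], S at A[11]=B[13]; all 9 characters appear in both, in order. Since dp[11][14] = 9, nothing longer is possible.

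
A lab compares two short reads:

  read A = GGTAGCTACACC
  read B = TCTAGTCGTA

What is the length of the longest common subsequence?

6

Let dp[i][j] be the LCS length of the first i bases of read A and the first j bases of read B. dp[i][j] = dp[i-1][j-1]+1 when the i-th and j-th bases match, else max(dp[i-1][j], dp[i][j-1]).
    ·  T  C  T  A  G  T  C  G  T  A
 ·  0  0  0  0  0  0  0  0  0  0  0
 G  0  0  0  0  0  1  1  1  1  1  1
 G  0  0  0  0  0  1  1  1  2  2  2
 T  0  1  1  1  1  1  2  2  2  3  3
 A  0  1  1  1  2  2  2  2  2  3  4
 G  0  1  1  1  2  3  3  3  3  3  4
 C  0  1  2  2  2  3  3  4  4  4  4
 T  0  1  2  3  3  3  4  4  4  5  5
 A  0  1  2  3  4  4  4  4  4  5  6
 C  0  1  2  3  4  4  4  5  5  5  6
 A  0  1  2  3  4  4  4  5  5  5  6
 C  0  1  2  3  4  4  4  5  5  5  6
 C  0  1  2  3  4  4  4  5  5  5  6
dp[12][10] = 6. One LCS (by backtracking along matches): TAGCTA.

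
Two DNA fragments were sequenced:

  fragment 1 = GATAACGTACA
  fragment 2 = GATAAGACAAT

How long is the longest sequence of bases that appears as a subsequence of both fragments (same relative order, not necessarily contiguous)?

One common subsequence of length 9: G [1,1], then A [2,2], then T [3,3], then A [4,4], then A [5,5], then G [7,6], then A [9,7], then C [10,8], then A [11,10], and the DP table's final entry dp[11][11] is also 9, so no common subsequence is longer.

9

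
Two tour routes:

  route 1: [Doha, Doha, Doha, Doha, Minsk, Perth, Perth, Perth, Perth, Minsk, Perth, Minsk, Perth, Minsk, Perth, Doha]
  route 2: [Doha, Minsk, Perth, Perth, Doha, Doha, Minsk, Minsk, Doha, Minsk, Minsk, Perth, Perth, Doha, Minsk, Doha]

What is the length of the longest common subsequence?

10

One common subsequence of length 10: Doha [1,1], then Doha [2,5], then Doha [3,6], then Doha [4,9], then Minsk [5,10], then Minsk [10,11], then Perth [11,12], then Perth [13,13], then Minsk [14,15], then Doha [16,16], and the DP table's final entry dp[16][16] is also 10, so no common subsequence is longer.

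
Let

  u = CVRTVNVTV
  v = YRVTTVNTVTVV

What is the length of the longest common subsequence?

7

Pick V [2,3], T [4,5], V [5,6], N [6,7], V [7,9], T [8,10], V [9,12]; all 7 characters appear in both, in order, and the DP table's final entry dp[9][12] is also 7, so no common subsequence is longer.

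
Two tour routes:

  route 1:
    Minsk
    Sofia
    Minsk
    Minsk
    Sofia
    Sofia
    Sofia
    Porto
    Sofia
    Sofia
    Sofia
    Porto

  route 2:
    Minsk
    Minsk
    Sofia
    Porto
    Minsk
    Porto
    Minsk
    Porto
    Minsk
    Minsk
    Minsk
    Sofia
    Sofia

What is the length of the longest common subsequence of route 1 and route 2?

7

Taking Minsk at route 1[1]=route 2[2], Sofia at route 1[2]=route 2[3], Minsk at route 1[3]=route 2[5], Minsk at route 1[4]=route 2[7], Porto at route 1[8]=route 2[8], Sofia at route 1[10]=route 2[12], Sofia at route 1[11]=route 2[13] gives a common subsequence of length 7. dp[12][13] = 7 confirms this is the maximum.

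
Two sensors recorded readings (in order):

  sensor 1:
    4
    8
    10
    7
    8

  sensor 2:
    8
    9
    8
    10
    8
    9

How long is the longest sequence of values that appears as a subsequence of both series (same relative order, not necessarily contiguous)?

3

Match 8 [2,3] → 10 [3,4] → 8 [5,5] — 3 values in the same relative order in both. Since dp[5][6] = 3, nothing longer is possible.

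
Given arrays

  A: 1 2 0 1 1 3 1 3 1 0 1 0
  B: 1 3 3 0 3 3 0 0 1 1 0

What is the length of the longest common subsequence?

Match 1 (A #1, B #1), 0 (A #3, B #4), 3 (A #6, B #5), 3 (A #8, B #6), 1 (A #9, B #9), 1 (A #11, B #10), 0 (A #12, B #11) — 7 values in the same relative order in both, and the DP table's final entry dp[12][11] is also 7, so no common subsequence is longer.

7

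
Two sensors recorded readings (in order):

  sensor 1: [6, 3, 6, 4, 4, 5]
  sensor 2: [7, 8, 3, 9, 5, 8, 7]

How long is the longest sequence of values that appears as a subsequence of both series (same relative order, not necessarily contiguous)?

2

Taking 3 [2,3], then 5 [6,5] gives a common subsequence of length 2. Since dp[6][7] = 2, nothing longer is possible.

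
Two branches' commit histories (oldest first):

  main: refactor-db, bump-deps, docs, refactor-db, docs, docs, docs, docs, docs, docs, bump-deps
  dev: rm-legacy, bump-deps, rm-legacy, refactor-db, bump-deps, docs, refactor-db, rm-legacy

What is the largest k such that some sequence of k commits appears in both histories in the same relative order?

4

Pick refactor-db [1,4] → bump-deps [2,5] → docs [3,6] → refactor-db [4,7]; all 4 commits appear in both, in order. The LCS DP gives dp[11][8] = 4, so this is optimal.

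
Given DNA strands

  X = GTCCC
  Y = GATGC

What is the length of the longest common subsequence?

3

Let dp[i][j] be the LCS length of the first i bases of X and the first j bases of Y. dp[i][j] = dp[i-1][j-1]+1 when the i-th and j-th bases match, else max(dp[i-1][j], dp[i][j-1]).
    ·  G  A  T  G  C
 ·  0  0  0  0  0  0
 G  0  1  1  1  1  1
 T  0  1  1  2  2  2
 C  0  1  1  2  2  3
 C  0  1  1  2  2  3
 C  0  1  1  2  2  3
dp[5][5] = 3. One LCS (by backtracking along matches): GTC.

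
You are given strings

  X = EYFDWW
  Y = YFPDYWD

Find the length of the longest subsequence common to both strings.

Let dp[i][j] be the LCS length of the first i characters of X and the first j characters of Y. dp[i][j] = dp[i-1][j-1]+1 when the i-th and j-th characters match, else max(dp[i-1][j], dp[i][j-1]).
    ·  Y  F  P  D  Y  W  D
 ·  0  0  0  0  0  0  0  0
 E  0  0  0  0  0  0  0  0
 Y  0  1  1  1  1  1  1  1
 F  0  1  2  2  2  2  2  2
 D  0  1  2  2  3  3  3  3
 W  0  1  2  2  3  3  4  4
 W  0  1  2  2  3  3  4  4
dp[6][7] = 4. One LCS (by backtracking along matches): YFDW.

4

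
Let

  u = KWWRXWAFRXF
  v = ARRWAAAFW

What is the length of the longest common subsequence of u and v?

Match R (u #4, v #3), W (u #6, v #4), A (u #7, v #7), F (u #8, v #8) — 4 characters in the same relative order in both. Since dp[11][9] = 4, nothing longer is possible.

4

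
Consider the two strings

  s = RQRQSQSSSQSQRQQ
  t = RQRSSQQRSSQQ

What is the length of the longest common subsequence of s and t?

Taking R at s[1]=t[1], Q at s[2]=t[2], R at s[3]=t[3], S at s[8]=t[4], S at s[9]=t[5], Q at s[10]=t[6], Q at s[12]=t[7], R at s[13]=t[8], Q at s[14]=t[11], Q at s[15]=t[12] gives a common subsequence of length 10. dp[15][12] = 10 confirms this is the maximum.

10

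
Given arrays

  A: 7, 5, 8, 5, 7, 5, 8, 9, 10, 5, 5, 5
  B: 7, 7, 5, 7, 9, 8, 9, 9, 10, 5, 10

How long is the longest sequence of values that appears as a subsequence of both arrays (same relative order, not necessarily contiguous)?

Let dp[i][j] be the LCS length of the first i values of A and the first j values of B. dp[i][j] = dp[i-1][j-1]+1 when the i-th and j-th values match, else max(dp[i-1][j], dp[i][j-1]).
    ·  7  7  5  7  9  8  9  9 10  5 10
 ·  0  0  0  0  0  0  0  0  0  0  0  0
 7  0  1  1  1  1  1  1  1  1  1  1  1
 5  0  1  1  2  2  2  2  2  2  2  2  2
 8  0  1  1  2  2  2  3  3  3  3  3  3
 5  0  1  1  2  2  2  3  3  3  3  4  4
 7  0  1  2  2  3  3  3  3  3  3  4  4
 5  0  1  2  3  3  3  3  3  3  3  4  4
 8  0  1  2  3  3  3  4  4  4  4  4  4
 9  0  1  2  3  3  4  4  5  5  5  5  5
10  0  1  2  3  3  4  4  5  5  6  6  6
 5  0  1  2  3  3  4  4  5  5  6  7  7
 5  0  1  2  3  3  4  4  5  5  6  7  7
 5  0  1  2  3  3  4  4  5  5  6  7  7
dp[12][11] = 7. One LCS (by backtracking along matches): 7, 5, 7, 8, 9, 10, 5.

7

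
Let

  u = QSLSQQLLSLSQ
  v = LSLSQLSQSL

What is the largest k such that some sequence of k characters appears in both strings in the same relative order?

Pick S (u #2, v #2) → L (u #3, v #3) → S (u #4, v #4) → Q (u #5, v #5) → Q (u #6, v #8) → S (u #9, v #9) → L (u #10, v #10); all 7 characters appear in both, in order, and the DP table's final entry dp[12][10] is also 7, so no common subsequence is longer.

7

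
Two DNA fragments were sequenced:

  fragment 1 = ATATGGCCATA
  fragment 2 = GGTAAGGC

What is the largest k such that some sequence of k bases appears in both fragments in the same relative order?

5

Taking A [1,4], A [3,5], G [5,6], G [6,7], C [8,8] gives a common subsequence of length 5. The LCS DP gives dp[11][8] = 5, so this is optimal.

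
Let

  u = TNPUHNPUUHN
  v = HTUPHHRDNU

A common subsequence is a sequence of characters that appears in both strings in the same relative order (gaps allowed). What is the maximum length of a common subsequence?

Let dp[i][j] be the LCS length of the first i characters of u and the first j characters of v. dp[i][j] = dp[i-1][j-1]+1 when the i-th and j-th characters match, else max(dp[i-1][j], dp[i][j-1]).
    ·  H  T  U  P  H  H  R  D  N  U
 ·  0  0  0  0  0  0  0  0  0  0  0
 T  0  0  1  1  1  1  1  1  1  1  1
 N  0  0  1  1  1  1  1  1  1  2  2
 P  0  0  1  1  2  2  2  2  2  2  2
 U  0  0  1  2  2  2  2  2  2  2  3
 H  0  1  1  2  2  3  3  3  3  3  3
 N  0  1  1  2  2  3  3  3  3  4  4
 P  0  1  1  2  3  3  3  3  3  4  4
 U  0  1  1  2  3  3  3  3  3  4  5
 U  0  1  1  2  3  3  3  3  3  4  5
 H  0  1  1  2  3  4  4  4  4  4  5
 N  0  1  1  2  3  4  4  4  4  5  5
dp[11][10] = 5. One LCS (by backtracking along matches): TPHNU.

5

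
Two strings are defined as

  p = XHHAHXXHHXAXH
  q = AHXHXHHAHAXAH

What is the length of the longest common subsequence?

Match A at p[4]=q[1]; then H at p[5]=q[2]; then X at p[6]=q[3]; then X at p[7]=q[5]; then H at p[8]=q[7]; then H at p[9]=q[9]; then X at p[10]=q[11]; then A at p[11]=q[12]; then H at p[13]=q[13] — 9 characters in the same relative order in both. The LCS DP gives dp[13][13] = 9, so this is optimal.

9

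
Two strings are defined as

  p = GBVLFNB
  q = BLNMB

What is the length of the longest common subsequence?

4

Match B [2,1]; then L [4,2]; then N [6,3]; then B [7,5] — 4 characters in the same relative order in both. The LCS DP gives dp[7][5] = 4, so this is optimal.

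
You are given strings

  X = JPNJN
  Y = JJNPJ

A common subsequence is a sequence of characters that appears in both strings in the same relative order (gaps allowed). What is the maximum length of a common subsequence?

3

Let dp[i][j] be the LCS length of the first i characters of X and the first j characters of Y. dp[i][j] = dp[i-1][j-1]+1 when the i-th and j-th characters match, else max(dp[i-1][j], dp[i][j-1]).
    ·  J  J  N  P  J
 ·  0  0  0  0  0  0
 J  0  1  1  1  1  1
 P  0  1  1  1  2  2
 N  0  1  1  2  2  2
 J  0  1  2  2  2  3
 N  0  1  2  3  3  3
dp[5][5] = 3. One LCS (by backtracking along matches): JPJ.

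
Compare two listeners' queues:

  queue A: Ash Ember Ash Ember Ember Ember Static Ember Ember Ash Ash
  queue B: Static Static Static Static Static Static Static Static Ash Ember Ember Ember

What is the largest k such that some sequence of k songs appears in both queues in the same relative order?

4

Taking Ash [3,9]; then Ember [6,10]; then Ember [8,11]; then Ember [9,12] gives a common subsequence of length 4. Since dp[11][12] = 4, nothing longer is possible.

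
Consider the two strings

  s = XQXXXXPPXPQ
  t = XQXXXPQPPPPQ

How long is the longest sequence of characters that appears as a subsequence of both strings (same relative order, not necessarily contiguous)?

Pick X [1,1] → Q [2,2] → X [3,3] → X [4,4] → X [5,5] → P [7,9] → P [8,10] → P [10,11] → Q [11,12]; all 9 characters appear in both, in order, and the DP table's final entry dp[11][12] is also 9, so no common subsequence is longer.

9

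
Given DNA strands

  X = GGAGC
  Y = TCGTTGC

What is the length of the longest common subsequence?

Let dp[i][j] be the LCS length of the first i bases of X and the first j bases of Y. dp[i][j] = dp[i-1][j-1]+1 when the i-th and j-th bases match, else max(dp[i-1][j], dp[i][j-1]).
    ·  T  C  G  T  T  G  C
 ·  0  0  0  0  0  0  0  0
 G  0  0  0  1  1  1  1  1
 G  0  0  0  1  1  1  2  2
 A  0  0  0  1  1  1  2  2
 G  0  0  0  1  1  1  2  2
 C  0  0  1  1  1  1  2  3
dp[5][7] = 3. One LCS (by backtracking along matches): GGC.

3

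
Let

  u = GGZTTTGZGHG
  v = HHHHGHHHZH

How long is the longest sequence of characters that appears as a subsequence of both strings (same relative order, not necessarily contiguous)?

Let dp[i][j] be the LCS length of the first i characters of u and the first j characters of v. dp[i][j] = dp[i-1][j-1]+1 when the i-th and j-th characters match, else max(dp[i-1][j], dp[i][j-1]).
    ·  H  H  H  H  G  H  H  H  Z  H
 ·  0  0  0  0  0  0  0  0  0  0  0
 G  0  0  0  0  0  1  1  1  1  1  1
 G  0  0  0  0  0  1  1  1  1  1  1
 Z  0  0  0  0  0  1  1  1  1  2  2
 T  0  0  0  0  0  1  1  1  1  2  2
 T  0  0  0  0  0  1  1  1  1  2  2
 T  0  0  0  0  0  1  1  1  1  2  2
 G  0  0  0  0  0  1  1  1  1  2  2
 Z  0  0  0  0  0  1  1  1  1  2  2
 G  0  0  0  0  0  1  1  1  1  2  2
 H  0  1  1  1  1  1  2  2  2  2  3
 G  0  1  1  1  1  2  2  2  2  2  3
dp[11][10] = 3. One LCS (by backtracking along matches): GZH.

3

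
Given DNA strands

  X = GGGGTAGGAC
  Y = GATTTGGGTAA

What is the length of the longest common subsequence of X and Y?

Taking G (X #1, Y #1) → G (X #2, Y #6) → G (X #3, Y #7) → G (X #4, Y #8) → T (X #5, Y #9) → A (X #6, Y #10) → A (X #9, Y #11) gives a common subsequence of length 7. The LCS DP gives dp[10][11] = 7, so this is optimal.

7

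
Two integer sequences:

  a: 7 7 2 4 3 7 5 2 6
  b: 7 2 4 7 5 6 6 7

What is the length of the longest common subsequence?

Match 7 (a #2, b #1); then 2 (a #3, b #2); then 4 (a #4, b #3); then 7 (a #6, b #4); then 5 (a #7, b #5); then 6 (a #9, b #7) — 6 values in the same relative order in both. The LCS DP gives dp[9][8] = 6, so this is optimal.

6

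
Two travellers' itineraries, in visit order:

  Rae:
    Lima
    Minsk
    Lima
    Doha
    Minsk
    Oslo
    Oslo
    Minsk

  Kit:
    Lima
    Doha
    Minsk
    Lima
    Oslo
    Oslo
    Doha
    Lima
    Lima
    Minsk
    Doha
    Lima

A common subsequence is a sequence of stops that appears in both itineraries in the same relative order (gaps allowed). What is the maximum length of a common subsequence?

6

Match Lima (Rae #1, Kit #1) → Minsk (Rae #2, Kit #3) → Lima (Rae #3, Kit #4) → Oslo (Rae #6, Kit #5) → Oslo (Rae #7, Kit #6) → Minsk (Rae #8, Kit #10) — 6 stops in the same relative order in both. The LCS DP gives dp[8][12] = 6, so this is optimal.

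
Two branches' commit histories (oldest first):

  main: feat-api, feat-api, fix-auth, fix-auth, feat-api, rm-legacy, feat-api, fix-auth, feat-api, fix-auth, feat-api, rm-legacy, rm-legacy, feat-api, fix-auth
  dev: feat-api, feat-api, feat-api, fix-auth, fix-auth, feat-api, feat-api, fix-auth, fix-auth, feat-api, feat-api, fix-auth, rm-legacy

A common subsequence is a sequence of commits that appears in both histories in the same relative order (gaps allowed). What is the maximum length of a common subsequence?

One common subsequence of length 11: feat-api (main #1, dev #2) → feat-api (main #2, dev #3) → fix-auth (main #3, dev #4) → fix-auth (main #4, dev #5) → feat-api (main #5, dev #6) → feat-api (main #7, dev #7) → fix-auth (main #8, dev #8) → fix-auth (main #10, dev #9) → feat-api (main #11, dev #10) → feat-api (main #14, dev #11) → fix-auth (main #15, dev #12). Since dp[15][13] = 11, nothing longer is possible.

11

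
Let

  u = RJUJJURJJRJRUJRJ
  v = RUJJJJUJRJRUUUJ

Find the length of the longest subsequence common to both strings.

Taking R [1,1], J [2,4], J [4,5], J [5,6], U [6,7], J [9,8], R [10,9], J [11,10], R [12,11], U [13,14], J [16,15] gives a common subsequence of length 11, and the DP table's final entry dp[16][15] is also 11, so no common subsequence is longer.

11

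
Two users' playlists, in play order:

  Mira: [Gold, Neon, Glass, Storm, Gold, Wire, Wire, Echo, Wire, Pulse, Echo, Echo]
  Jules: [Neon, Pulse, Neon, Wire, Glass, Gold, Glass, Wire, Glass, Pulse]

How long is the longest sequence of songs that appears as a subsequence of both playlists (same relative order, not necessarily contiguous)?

One common subsequence of length 5: Neon at Mira[2]=Jules[3] → Glass at Mira[3]=Jules[5] → Gold at Mira[5]=Jules[6] → Wire at Mira[6]=Jules[8] → Pulse at Mira[10]=Jules[10], and the DP table's final entry dp[12][10] is also 5, so no common subsequence is longer.

5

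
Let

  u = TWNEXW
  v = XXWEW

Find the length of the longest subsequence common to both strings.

3

Let dp[i][j] be the LCS length of the first i characters of u and the first j characters of v. dp[i][j] = dp[i-1][j-1]+1 when the i-th and j-th characters match, else max(dp[i-1][j], dp[i][j-1]).
    ·  X  X  W  E  W
 ·  0  0  0  0  0  0
 T  0  0  0  0  0  0
 W  0  0  0  1  1  1
 N  0  0  0  1  1  1
 E  0  0  0  1  2  2
 X  0  1  1  1  2  2
 W  0  1  1  2  2  3
dp[6][5] = 3. One LCS (by backtracking along matches): WEW.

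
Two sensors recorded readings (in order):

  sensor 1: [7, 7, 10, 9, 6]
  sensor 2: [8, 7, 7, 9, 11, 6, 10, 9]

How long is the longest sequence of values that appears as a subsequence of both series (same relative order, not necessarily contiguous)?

Let dp[i][j] be the LCS length of the first i values of sensor 1 and the first j values of sensor 2. dp[i][j] = dp[i-1][j-1]+1 when the i-th and j-th values match, else max(dp[i-1][j], dp[i][j-1]).
    ·  8  7  7  9 11  6 10  9
 ·  0  0  0  0  0  0  0  0  0
 7  0  0  1  1  1  1  1  1  1
 7  0  0  1  2  2  2  2  2  2
10  0  0  1  2  2  2  2  3  3
 9  0  0  1  2  3  3  3  3  4
 6  0  0  1  2  3  3  4  4  4
dp[5][8] = 4. One LCS (by backtracking along matches): 7, 7, 10, 9.

4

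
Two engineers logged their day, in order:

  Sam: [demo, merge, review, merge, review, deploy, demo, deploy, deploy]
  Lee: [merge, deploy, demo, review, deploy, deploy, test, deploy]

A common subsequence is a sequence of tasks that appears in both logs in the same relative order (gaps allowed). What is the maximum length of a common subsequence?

5

Taking demo [1,3], then review [5,4], then deploy [6,5], then deploy [8,6], then deploy [9,8] gives a common subsequence of length 5. Since dp[9][8] = 5, nothing longer is possible.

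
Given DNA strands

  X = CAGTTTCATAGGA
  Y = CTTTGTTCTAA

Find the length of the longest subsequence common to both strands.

Let dp[i][j] be the LCS length of the first i bases of X and the first j bases of Y. dp[i][j] = dp[i-1][j-1]+1 when the i-th and j-th bases match, else max(dp[i-1][j], dp[i][j-1]).
    ·  C  T  T  T  G  T  T  C  T  A  A
 ·  0  0  0  0  0  0  0  0  0  0  0  0
 C  0  1  1  1  1  1  1  1  1  1  1  1
 A  0  1  1  1  1  1  1  1  1  1  2  2
 G  0  1  1  1  1  2  2  2  2  2  2  2
 T  0  1  2  2  2  2  3  3  3  3  3  3
 T  0  1  2  3  3  3  3  4  4  4  4  4
 T  0  1  2  3  4  4  4  4  4  5  5  5
 C  0  1  2  3  4  4  4  4  5  5  5  5
 A  0  1  2  3  4  4  4  4  5  5  6  6
 T  0  1  2  3  4  4  5  5  5  6  6  6
 A  0  1  2  3  4  4  5  5  5  6  7  7
 G  0  1  2  3  4  5  5  5  5  6  7  7
 G  0  1  2  3  4  5  5  5  5  6  7  7
 A  0  1  2  3  4  5  5  5  5  6  7  8
dp[13][11] = 8. One LCS (by backtracking along matches): CGTTCTAA.

8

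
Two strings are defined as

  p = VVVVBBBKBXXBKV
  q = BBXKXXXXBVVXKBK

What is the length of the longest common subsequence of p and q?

Match B at p[5]=q[1], then B at p[6]=q[2], then K at p[8]=q[4], then B at p[9]=q[9], then X at p[10]=q[12], then B at p[12]=q[14], then K at p[13]=q[15] — 7 characters in the same relative order in both. Since dp[14][15] = 7, nothing longer is possible.

7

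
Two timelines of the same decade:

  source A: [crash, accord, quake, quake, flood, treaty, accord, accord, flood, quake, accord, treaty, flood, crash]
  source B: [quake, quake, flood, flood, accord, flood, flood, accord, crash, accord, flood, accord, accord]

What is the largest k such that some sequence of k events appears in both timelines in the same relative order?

7

Taking quake at source A[3]=source B[1] → quake at source A[4]=source B[2] → flood at source A[5]=source B[7] → accord at source A[7]=source B[8] → accord at source A[8]=source B[10] → flood at source A[9]=source B[11] → accord at source A[11]=source B[13] gives a common subsequence of length 7. dp[14][13] = 7 confirms this is the maximum.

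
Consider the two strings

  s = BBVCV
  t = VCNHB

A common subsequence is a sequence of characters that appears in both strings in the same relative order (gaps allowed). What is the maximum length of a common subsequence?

2

One common subsequence of length 2: V at s[3]=t[1]; then C at s[4]=t[2]. dp[5][5] = 2 confirms this is the maximum.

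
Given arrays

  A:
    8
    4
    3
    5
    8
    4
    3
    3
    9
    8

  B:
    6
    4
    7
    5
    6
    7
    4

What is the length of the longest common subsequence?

Taking 4 (A #2, B #2), 5 (A #4, B #4), 4 (A #6, B #7) gives a common subsequence of length 3, and the DP table's final entry dp[10][7] is also 3, so no common subsequence is longer.

3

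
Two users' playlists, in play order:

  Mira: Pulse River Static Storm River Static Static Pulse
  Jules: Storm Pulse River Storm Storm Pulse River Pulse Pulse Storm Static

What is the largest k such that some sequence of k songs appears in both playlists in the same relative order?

5

Match Pulse at Mira[1]=Jules[2]; then River at Mira[2]=Jules[3]; then Storm at Mira[4]=Jules[5]; then River at Mira[5]=Jules[7]; then Static at Mira[7]=Jules[11] — 5 songs in the same relative order in both. The LCS DP gives dp[8][11] = 5, so this is optimal.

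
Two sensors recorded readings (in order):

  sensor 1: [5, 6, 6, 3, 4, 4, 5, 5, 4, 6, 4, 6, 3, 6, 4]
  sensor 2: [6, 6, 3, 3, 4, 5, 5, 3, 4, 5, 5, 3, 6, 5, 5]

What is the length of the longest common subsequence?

9

One common subsequence of length 9: 6 [2,1], then 6 [3,2], then 3 [4,4], then 4 [5,5], then 4 [6,9], then 5 [7,10], then 5 [8,11], then 3 [13,12], then 6 [14,13], and the DP table's final entry dp[15][15] is also 9, so no common subsequence is longer.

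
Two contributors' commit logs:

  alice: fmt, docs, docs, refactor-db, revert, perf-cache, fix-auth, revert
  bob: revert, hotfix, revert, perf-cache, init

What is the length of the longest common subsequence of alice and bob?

One common subsequence of length 2: revert at alice[5]=bob[3]; then perf-cache at alice[6]=bob[4], and the DP table's final entry dp[8][5] is also 2, so no common subsequence is longer.

2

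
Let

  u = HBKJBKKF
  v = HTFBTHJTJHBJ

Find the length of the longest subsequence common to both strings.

Match H at u[1]=v[1], then B at u[2]=v[4], then J at u[4]=v[9], then B at u[5]=v[11] — 4 characters in the same relative order in both. Since dp[8][12] = 4, nothing longer is possible.

4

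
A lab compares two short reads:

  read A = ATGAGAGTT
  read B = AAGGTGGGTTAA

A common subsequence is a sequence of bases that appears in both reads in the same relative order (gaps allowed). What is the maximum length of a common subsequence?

One common subsequence of length 7: A [1,2]; then T [2,5]; then G [3,6]; then G [5,7]; then G [7,8]; then T [8,9]; then T [9,10]. The LCS DP gives dp[9][12] = 7, so this is optimal.

7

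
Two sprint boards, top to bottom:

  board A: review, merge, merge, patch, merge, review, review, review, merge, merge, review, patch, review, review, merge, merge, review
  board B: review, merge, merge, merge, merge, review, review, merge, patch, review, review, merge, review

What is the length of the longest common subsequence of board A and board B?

One common subsequence of length 12: review (board A #1, board B #1), merge (board A #2, board B #3), merge (board A #3, board B #4), merge (board A #5, board B #5), review (board A #7, board B #6), review (board A #8, board B #7), merge (board A #10, board B #8), patch (board A #12, board B #9), review (board A #13, board B #10), review (board A #14, board B #11), merge (board A #16, board B #12), review (board A #17, board B #13), and the DP table's final entry dp[17][13] is also 12, so no common subsequence is longer.

12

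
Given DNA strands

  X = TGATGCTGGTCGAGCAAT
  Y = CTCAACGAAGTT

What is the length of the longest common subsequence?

Taking C (X #6, Y #1) → T (X #10, Y #2) → C (X #11, Y #3) → A (X #13, Y #5) → G (X #14, Y #7) → A (X #16, Y #8) → A (X #17, Y #9) → T (X #18, Y #12) gives a common subsequence of length 8, and the DP table's final entry dp[18][12] is also 8, so no common subsequence is longer.

8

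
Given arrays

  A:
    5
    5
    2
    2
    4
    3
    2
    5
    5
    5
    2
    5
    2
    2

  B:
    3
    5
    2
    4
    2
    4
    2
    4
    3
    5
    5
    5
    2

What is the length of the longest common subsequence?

9

Pick 5 (A #1, B #2), 2 (A #3, B #5), 2 (A #4, B #7), 4 (A #5, B #8), 3 (A #6, B #9), 5 (A #9, B #10), 5 (A #10, B #11), 5 (A #12, B #12), 2 (A #14, B #13); all 9 values appear in both, in order, and the DP table's final entry dp[14][13] is also 9, so no common subsequence is longer.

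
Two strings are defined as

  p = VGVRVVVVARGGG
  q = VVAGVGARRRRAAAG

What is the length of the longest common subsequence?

Match V at p[1]=q[2]; then G at p[2]=q[4]; then V at p[3]=q[5]; then R at p[4]=q[11]; then A at p[9]=q[14]; then G at p[13]=q[15] — 6 characters in the same relative order in both. dp[13][15] = 6 confirms this is the maximum.

6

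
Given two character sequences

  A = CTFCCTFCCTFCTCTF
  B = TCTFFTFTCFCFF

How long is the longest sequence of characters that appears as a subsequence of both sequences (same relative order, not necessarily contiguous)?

Taking C [1,2]; then T [2,3]; then F [3,5]; then T [6,6]; then F [7,7]; then C [8,9]; then C [9,11]; then F [11,12]; then F [16,13] gives a common subsequence of length 9. dp[16][13] = 9 confirms this is the maximum.

9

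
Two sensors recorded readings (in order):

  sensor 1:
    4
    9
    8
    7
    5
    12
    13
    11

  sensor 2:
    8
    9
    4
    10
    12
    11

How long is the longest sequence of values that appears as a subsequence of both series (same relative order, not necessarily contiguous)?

3

Let dp[i][j] be the LCS length of the first i values of sensor 1 and the first j values of sensor 2. dp[i][j] = dp[i-1][j-1]+1 when the i-th and j-th values match, else max(dp[i-1][j], dp[i][j-1]).
    ·  8  9  4 10 12 11
 ·  0  0  0  0  0  0  0
 4  0  0  0  1  1  1  1
 9  0  0  1  1  1  1  1
 8  0  1  1  1  1  1  1
 7  0  1  1  1  1  1  1
 5  0  1  1  1  1  1  1
12  0  1  1  1  1  2  2
13  0  1  1  1  1  2  2
11  0  1  1  1  1  2  3
dp[8][6] = 3. One LCS (by backtracking along matches): 4, 12, 11.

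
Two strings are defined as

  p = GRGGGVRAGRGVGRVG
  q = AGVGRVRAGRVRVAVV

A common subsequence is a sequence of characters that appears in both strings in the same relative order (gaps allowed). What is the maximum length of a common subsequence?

Pick G (p #1, q #4), R (p #2, q #5), V (p #6, q #6), R (p #7, q #7), A (p #8, q #8), G (p #9, q #9), R (p #10, q #10), V (p #12, q #11), R (p #14, q #12), V (p #15, q #16); all 10 characters appear in both, in order. dp[16][16] = 10 confirms this is the maximum.

10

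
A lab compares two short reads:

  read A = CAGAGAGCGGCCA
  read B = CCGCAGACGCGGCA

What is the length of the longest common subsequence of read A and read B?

11

Pick C at read A[1]=read B[2], G at read A[3]=read B[3], A at read A[4]=read B[5], G at read A[5]=read B[6], A at read A[6]=read B[7], G at read A[7]=read B[9], C at read A[8]=read B[10], G at read A[9]=read B[11], G at read A[10]=read B[12], C at read A[12]=read B[13], A at read A[13]=read B[14]; all 11 bases appear in both, in order. The LCS DP gives dp[13][14] = 11, so this is optimal.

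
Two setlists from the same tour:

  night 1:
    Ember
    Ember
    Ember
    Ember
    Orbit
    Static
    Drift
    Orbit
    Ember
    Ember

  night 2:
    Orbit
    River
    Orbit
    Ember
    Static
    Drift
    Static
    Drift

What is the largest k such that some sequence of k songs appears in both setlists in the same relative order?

One common subsequence of length 3: Ember at night 1[1]=night 2[4], Static at night 1[6]=night 2[7], Drift at night 1[7]=night 2[8]. Since dp[10][8] = 3, nothing longer is possible.

3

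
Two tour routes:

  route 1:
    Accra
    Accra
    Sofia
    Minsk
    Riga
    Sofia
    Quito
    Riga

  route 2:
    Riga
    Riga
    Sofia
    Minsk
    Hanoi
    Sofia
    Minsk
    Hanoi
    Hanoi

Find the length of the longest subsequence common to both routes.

3

One common subsequence of length 3: Sofia [3,3], then Minsk [4,4], then Sofia [6,6]. dp[8][9] = 3 confirms this is the maximum.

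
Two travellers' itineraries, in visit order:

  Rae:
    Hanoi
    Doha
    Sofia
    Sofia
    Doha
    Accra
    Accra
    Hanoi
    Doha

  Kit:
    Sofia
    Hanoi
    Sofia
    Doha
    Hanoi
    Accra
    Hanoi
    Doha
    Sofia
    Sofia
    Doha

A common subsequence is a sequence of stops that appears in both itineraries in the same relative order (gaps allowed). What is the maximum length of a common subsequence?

Taking Hanoi (Rae #1, Kit #2), Sofia (Rae #4, Kit #3), Doha (Rae #5, Kit #4), Accra (Rae #7, Kit #6), Hanoi (Rae #8, Kit #7), Doha (Rae #9, Kit #11) gives a common subsequence of length 6. Since dp[9][11] = 6, nothing longer is possible.

6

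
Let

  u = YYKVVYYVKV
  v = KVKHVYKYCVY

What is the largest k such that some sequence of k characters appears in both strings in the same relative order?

Let dp[i][j] be the LCS length of the first i characters of u and the first j characters of v. dp[i][j] = dp[i-1][j-1]+1 when the i-th and j-th characters match, else max(dp[i-1][j], dp[i][j-1]).
    ·  K  V  K  H  V  Y  K  Y  C  V  Y
 ·  0  0  0  0  0  0  0  0  0  0  0  0
 Y  0  0  0  0  0  0  1  1  1  1  1  1
 Y  0  0  0  0  0  0  1  1  2  2  2  2
 K  0  1  1  1  1  1  1  2  2  2  2  2
 V  0  1  2  2  2  2  2  2  2  2  3  3
 V  0  1  2  2  2  3  3  3  3  3  3  3
 Y  0  1  2  2  2  3  4  4  4  4  4  4
 Y  0  1  2  2  2  3  4  4  5  5  5  5
 V  0  1  2  2  2  3  4  4  5  5  6  6
 K  0  1  2  3  3  3  4  5  5  5  6  6
 V  0  1  2  3  3  4  4  5  5  5  6  6
dp[10][11] = 6. One LCS (by backtracking along matches): KVVYYV.

6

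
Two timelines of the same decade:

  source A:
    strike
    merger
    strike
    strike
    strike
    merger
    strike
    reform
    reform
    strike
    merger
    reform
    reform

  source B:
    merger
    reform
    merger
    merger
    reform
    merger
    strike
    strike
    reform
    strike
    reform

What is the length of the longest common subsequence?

6

One common subsequence of length 6: merger [2,6] → strike [5,7] → strike [7,8] → reform [9,9] → strike [10,10] → reform [13,11]. dp[13][11] = 6 confirms this is the maximum.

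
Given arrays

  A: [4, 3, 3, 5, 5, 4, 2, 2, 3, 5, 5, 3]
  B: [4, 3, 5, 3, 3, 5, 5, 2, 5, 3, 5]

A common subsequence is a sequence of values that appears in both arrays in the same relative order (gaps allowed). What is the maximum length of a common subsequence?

8

Let dp[i][j] be the LCS length of the first i values of A and the first j values of B. dp[i][j] = dp[i-1][j-1]+1 when the i-th and j-th values match, else max(dp[i-1][j], dp[i][j-1]).
    ·  4  3  5  3  3  5  5  2  5  3  5
 ·  0  0  0  0  0  0  0  0  0  0  0  0
 4  0  1  1  1  1  1  1  1  1  1  1  1
 3  0  1  2  2  2  2  2  2  2  2  2  2
 3  0  1  2  2  3  3  3  3  3  3  3  3
 5  0  1  2  3  3  3  4  4  4  4  4  4
 5  0  1  2  3  3  3  4  5  5  5  5  5
 4  0  1  2  3  3  3  4  5  5  5  5  5
 2  0  1  2  3  3  3  4  5  6  6  6  6
 2  0  1  2  3  3  3  4  5  6  6  6  6
 3  0  1  2  3  4  4  4  5  6  6  7  7
 5  0  1  2  3  4  4  5  5  6  7  7  8
 5  0  1  2  3  4  4  5  6  6  7  7  8
 3  0  1  2  3  4  5  5  6  6  7  8  8
dp[12][11] = 8. One LCS (by backtracking along matches): 4, 3, 3, 5, 5, 2, 3, 5.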